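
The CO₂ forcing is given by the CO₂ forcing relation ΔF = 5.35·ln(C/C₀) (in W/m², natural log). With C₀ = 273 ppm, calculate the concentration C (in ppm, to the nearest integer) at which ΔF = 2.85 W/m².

C ≈ 465 ppm

Set 5.35 ln(C/273) = 2.85, so ln(C/273) = 2.85/5.35 = 0.53271.
Then C/273 = e^0.53271 = 1.70354, giving C = 273 × 1.70354 = 465.07 ppm.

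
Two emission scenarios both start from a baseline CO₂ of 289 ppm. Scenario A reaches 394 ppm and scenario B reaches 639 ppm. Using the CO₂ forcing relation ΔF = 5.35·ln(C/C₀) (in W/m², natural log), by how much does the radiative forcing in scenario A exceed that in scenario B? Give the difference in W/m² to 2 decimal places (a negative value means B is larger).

ΔF_A = 5.35 ln(394/289) = 5.35 × 0.30992 = 1.6581 W/m².
ΔF_B = 5.35 ln(639/289) = 5.35 × 0.79348 = 4.2451 W/m².
Difference: 1.6581 − 4.2451 = -2.5870 W/m².

ΔF_A − ΔF_B = -2.59 W/m²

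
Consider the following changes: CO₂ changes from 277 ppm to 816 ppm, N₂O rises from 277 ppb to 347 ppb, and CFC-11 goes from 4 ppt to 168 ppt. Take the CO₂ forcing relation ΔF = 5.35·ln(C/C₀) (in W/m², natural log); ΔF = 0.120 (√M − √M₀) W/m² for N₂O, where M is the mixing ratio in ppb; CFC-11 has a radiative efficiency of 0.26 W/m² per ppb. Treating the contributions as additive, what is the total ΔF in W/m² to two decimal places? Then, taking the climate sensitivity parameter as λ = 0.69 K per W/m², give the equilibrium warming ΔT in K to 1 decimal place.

CO₂: 5.35 × ln(816/277) = 5.35 × ln(2.94585) = 5.35 × 1.08040 = 5.7801 W/m².
N₂O: 0.120 × (√347 − √277) = 0.120 × (18.6279 − 16.6433) = 0.120 × 1.9846 = 0.2382 W/m².
CFC-11: Δ = 168 − 4 = 164 ppt = 0.164 ppb; ΔF = 0.26 × 0.164 = 0.0426 W/m².
Total ΔF = 5.7801 + 0.2382 + 0.0426 = 6.0609 W/m².
ΔT = λ ΔF = 0.69 × 6.06 = 4.1814 K.

ΔF = 6.06 W/m²; ΔT = 4.2 K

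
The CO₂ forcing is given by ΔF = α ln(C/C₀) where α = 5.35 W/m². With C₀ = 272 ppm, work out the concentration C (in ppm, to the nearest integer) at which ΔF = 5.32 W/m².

Set 5.35 ln(C/272) = 5.32, so ln(C/272) = 5.32/5.35 = 0.99439.
Then C/272 = e^0.99439 = 2.70307, giving C = 272 × 2.70307 = 735.24 ppm.

C ≈ 735 ppm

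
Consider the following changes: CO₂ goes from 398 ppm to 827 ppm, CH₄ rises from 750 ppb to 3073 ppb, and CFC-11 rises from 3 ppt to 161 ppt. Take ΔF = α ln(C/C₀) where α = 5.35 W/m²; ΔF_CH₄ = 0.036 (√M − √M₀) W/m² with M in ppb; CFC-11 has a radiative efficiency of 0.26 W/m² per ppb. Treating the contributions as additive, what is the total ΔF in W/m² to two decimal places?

ΔF = 4.96 W/m²

CO₂: 5.35 × ln(827/398) = 5.35 × ln(2.07789) = 5.35 × 0.73135 = 3.9127 W/m².
CH₄: 0.036 × (√3073 − √750) = 0.036 × (55.4346 − 27.3861) = 0.036 × 28.0485 = 1.0097 W/m².
CFC-11: Δ = 161 − 3 = 158 ppt = 0.158 ppb; ΔF = 0.26 × 0.158 = 0.0411 W/m².
Total ΔF = 3.9127 + 1.0097 + 0.0411 = 4.9635 W/m².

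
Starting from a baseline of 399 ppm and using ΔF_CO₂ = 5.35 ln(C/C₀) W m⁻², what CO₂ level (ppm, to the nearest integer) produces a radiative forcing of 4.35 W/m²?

Set 5.35 ln(C/399) = 4.35, so ln(C/399) = 4.35/5.35 = 0.81308.
Then C/399 = e^0.81308 = 2.25484, giving C = 399 × 2.25484 = 899.68 ppm.

C ≈ 900 ppm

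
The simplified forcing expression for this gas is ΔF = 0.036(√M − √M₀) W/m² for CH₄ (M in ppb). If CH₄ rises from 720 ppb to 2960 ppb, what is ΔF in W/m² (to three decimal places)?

ΔF = 0.993 W/m²

CH₄: 0.036 × (√2960 − √720) = 0.036 × (54.4059 − 26.8328) = 0.036 × 27.5731 = 0.9926 W/m².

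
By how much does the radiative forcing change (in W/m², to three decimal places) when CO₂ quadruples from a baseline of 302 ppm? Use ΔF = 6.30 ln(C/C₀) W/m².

ΔF = 6.30 × ln(4) = 6.30 × 1.38629 = 8.7336 W/m².

ΔF = 8.734 W/m²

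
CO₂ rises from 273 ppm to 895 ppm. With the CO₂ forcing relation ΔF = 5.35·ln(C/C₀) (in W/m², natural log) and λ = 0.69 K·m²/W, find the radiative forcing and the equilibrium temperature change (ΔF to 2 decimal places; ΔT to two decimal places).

ΔF = 6.35 W/m²; ΔT = 4.38 K

CO₂: 5.35 × ln(895/273) = 5.35 × ln(3.27839) = 5.35 × 1.18735 = 6.3523 W/m².
ΔT = λ ΔF = 0.69 × 6.35 = 4.3815 K.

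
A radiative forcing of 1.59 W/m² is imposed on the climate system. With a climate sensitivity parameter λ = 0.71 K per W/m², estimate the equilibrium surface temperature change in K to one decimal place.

ΔT = λ ΔF = 0.71 × 1.59 = 1.1289 K.

ΔT = 1.1 K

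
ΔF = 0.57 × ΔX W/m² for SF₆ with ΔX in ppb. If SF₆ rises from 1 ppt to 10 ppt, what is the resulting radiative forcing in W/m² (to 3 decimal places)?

SF₆: Δ = 10 − 1 = 9 ppt = 0.009 ppb; ΔF = 0.57 × 0.009 = 0.0051 W/m².

ΔF = 0.005 W/m²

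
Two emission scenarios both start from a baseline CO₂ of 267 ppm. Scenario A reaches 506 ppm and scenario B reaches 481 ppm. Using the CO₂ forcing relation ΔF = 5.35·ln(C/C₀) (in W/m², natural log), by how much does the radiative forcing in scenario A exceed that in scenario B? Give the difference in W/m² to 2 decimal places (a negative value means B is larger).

ΔF_A − ΔF_B = 0.27 W/m²

ΔF_A = 5.35 ln(506/267) = 5.35 × 0.63929 = 3.4202 W/m².
ΔF_B = 5.35 ln(481/267) = 5.35 × 0.58862 = 3.1491 W/m².
Difference: 3.4202 − 3.1491 = 0.2711 W/m².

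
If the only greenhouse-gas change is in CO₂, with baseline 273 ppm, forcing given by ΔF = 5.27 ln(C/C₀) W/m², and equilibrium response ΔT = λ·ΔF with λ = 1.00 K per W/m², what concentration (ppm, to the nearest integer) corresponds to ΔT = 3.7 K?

Required forcing: ΔF = ΔT/λ = 3.7/1.00 = 3.7000 W/m².
Then ln(C/273) = ΔF/5.27 = 3.7000/5.27 = 0.70209.
So C = 273 × e^0.70209 = 273 × 2.01797 = 550.91 ppm.

C ≈ 551 ppm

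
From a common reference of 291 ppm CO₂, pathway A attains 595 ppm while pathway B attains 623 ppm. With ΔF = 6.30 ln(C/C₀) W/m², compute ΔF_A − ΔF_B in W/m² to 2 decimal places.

ΔF_A = 6.30 ln(595/291) = 6.30 × 0.71524 = 4.5060 W/m².
ΔF_B = 6.30 ln(623/291) = 6.30 × 0.76122 = 4.7957 W/m².
Difference: 4.5060 − 4.7957 = -0.2897 W/m².
(Equivalently, ΔF_A − ΔF_B = 6.30 ln(595/623) = 6.30 × -0.04599 = -0.2897 W/m².)

ΔF_A − ΔF_B = -0.29 W/m²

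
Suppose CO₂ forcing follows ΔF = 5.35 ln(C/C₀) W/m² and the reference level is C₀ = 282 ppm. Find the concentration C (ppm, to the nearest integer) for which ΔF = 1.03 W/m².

Set 5.35 ln(C/282) = 1.03, so ln(C/282) = 1.03/5.35 = 0.19252.
Then C/282 = e^0.19252 = 1.21230, giving C = 282 × 1.21230 = 341.87 ppm.

C ≈ 342 ppm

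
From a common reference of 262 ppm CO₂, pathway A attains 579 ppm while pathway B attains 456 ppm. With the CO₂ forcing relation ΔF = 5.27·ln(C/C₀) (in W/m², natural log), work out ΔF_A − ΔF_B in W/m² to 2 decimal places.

ΔF_A − ΔF_B = 1.26 W/m²

ΔF_A = 5.27 ln(579/262) = 5.27 × 0.79296 = 4.1789 W/m².
ΔF_B = 5.27 ln(456/262) = 5.27 × 0.55415 = 2.9204 W/m².
Difference: 4.1789 − 2.9204 = 1.2585 W/m².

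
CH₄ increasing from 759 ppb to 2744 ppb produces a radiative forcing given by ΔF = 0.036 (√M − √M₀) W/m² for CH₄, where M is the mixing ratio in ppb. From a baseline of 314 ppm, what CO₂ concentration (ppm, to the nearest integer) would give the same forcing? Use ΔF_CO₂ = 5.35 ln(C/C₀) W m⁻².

CH₄ forcing: 0.036 × (√2744 − √759) = 0.036 × (52.3832 − 27.5500) = 0.036 × 24.8332 = 0.89400 W/m².
Set 5.35 ln(C/314) = 0.89400: ln(C/314) = 0.89400/5.35 = 0.16710, so C = 314 × e^0.16710 = 314 × 1.18187 = 371.11 ppm.

C ≈ 371 ppm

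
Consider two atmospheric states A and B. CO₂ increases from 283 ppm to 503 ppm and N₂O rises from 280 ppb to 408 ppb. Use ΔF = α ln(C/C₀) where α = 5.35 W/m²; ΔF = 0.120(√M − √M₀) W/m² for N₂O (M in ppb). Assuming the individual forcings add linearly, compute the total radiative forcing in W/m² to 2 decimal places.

ΔF = 3.49 W/m²

CO₂: 5.35 × ln(503/283) = 5.35 × ln(1.77739) = 5.35 × 0.57515 = 3.0771 W/m².
N₂O: 0.120 × (√408 − √280) = 0.120 × (20.1990 − 16.7332) = 0.120 × 3.4658 = 0.4159 W/m².
Total ΔF = 3.0771 + 0.4159 = 3.4930 W/m².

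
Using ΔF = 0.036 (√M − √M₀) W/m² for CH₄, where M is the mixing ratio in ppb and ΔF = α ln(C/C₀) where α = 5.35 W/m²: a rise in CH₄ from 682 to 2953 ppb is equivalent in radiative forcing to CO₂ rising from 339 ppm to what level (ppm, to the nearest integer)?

CH₄ forcing: 0.036 × (√2953 − √682) = 0.036 × (54.3415 − 26.1151) = 0.036 × 28.2264 = 1.01615 W/m².
Set 5.35 ln(C/339) = 1.01615: ln(C/339) = 1.01615/5.35 = 0.18993, so C = 339 × e^0.18993 = 339 × 1.20916 = 409.91 ppm.

C ≈ 410 ppm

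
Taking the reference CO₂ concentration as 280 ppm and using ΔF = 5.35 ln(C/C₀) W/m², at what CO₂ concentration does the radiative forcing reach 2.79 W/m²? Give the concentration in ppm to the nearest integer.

Set 5.35 ln(C/280) = 2.79, so ln(C/280) = 2.79/5.35 = 0.52150.
Then C/280 = e^0.52150 = 1.68455, giving C = 280 × 1.68455 = 471.67 ppm.

C ≈ 472 ppm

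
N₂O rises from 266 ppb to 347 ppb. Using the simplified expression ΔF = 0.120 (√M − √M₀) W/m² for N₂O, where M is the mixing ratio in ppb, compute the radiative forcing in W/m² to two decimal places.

N₂O: 0.120 × (√347 − √266) = 0.120 × (18.6279 − 16.3095) = 0.120 × 2.3184 = 0.2782 W/m².

ΔF = 0.28 W/m²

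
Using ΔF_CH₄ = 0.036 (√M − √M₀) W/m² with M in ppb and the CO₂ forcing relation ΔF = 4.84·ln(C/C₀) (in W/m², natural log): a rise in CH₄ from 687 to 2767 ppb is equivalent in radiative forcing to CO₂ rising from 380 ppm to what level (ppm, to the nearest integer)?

CH₄ forcing: 0.036 × (√2767 − √687) = 0.036 × (52.6023 − 26.2107) = 0.036 × 26.3916 = 0.95010 W/m².
Set 4.84 ln(C/380) = 0.95010: ln(C/380) = 0.95010/4.84 = 0.19630, so C = 380 × e^0.19630 = 380 × 1.21689 = 462.42 ppm.

C ≈ 462 ppm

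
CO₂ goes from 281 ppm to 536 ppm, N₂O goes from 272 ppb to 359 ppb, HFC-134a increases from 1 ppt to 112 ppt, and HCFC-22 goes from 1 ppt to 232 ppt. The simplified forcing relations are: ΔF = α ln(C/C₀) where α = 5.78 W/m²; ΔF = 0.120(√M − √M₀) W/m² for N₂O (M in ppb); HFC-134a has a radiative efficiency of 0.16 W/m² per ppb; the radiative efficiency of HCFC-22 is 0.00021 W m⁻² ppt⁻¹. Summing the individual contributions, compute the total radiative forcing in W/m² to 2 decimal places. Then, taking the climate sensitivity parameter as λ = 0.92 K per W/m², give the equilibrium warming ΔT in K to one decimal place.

ΔF = 4.09 W/m²; ΔT = 3.8 K

CO₂: 5.78 × ln(536/281) = 5.78 × ln(1.90747) = 5.78 × 0.64578 = 3.7326 W/m².
N₂O: 0.120 × (√359 − √272) = 0.120 × (18.9473 − 16.4924) = 0.120 × 2.4549 = 0.2946 W/m².
HFC-134a: Δ = 112 − 1 = 111 ppt = 0.111 ppb; ΔF = 0.16 × 0.111 = 0.0178 W/m².
HCFC-22: ΔF = 0.00021 × (232 − 1) = 0.00021 × 231 = 0.0485 W/m².
Total ΔF = 3.7326 + 0.2946 + 0.0178 + 0.0485 = 4.0935 W/m².
ΔT = λ ΔF = 0.92 × 4.09 = 3.7628 K.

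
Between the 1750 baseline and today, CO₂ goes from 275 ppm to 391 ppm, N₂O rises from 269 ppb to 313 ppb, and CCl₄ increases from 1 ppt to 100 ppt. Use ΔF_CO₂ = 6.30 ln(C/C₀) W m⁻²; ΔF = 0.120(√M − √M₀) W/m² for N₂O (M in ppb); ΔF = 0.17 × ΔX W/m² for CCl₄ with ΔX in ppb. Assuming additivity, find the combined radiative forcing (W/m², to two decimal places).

CO₂: 6.30 × ln(391/275) = 6.30 × ln(1.42182) = 6.30 × 0.35194 = 2.2172 W/m².
N₂O: 0.120 × (√313 − √269) = 0.120 × (17.6918 − 16.4012) = 0.120 × 1.2906 = 0.1549 W/m².
CCl₄: Δ = 100 − 1 = 99 ppt = 0.099 ppb; ΔF = 0.17 × 0.099 = 0.0168 W/m².
Total ΔF = 2.2172 + 0.1549 + 0.0168 = 2.3889 W/m².

ΔF = 2.39 W/m²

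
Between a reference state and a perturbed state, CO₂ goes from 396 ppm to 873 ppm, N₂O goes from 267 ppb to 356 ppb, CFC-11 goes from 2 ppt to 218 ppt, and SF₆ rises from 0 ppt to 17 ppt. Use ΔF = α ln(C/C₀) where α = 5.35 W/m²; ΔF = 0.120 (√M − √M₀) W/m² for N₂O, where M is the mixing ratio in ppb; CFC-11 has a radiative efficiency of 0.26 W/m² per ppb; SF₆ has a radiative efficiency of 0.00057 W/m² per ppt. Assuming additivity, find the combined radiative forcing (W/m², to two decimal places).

CO₂: 5.35 × ln(873/396) = 5.35 × ln(2.20455) = 5.35 × 0.79052 = 4.2293 W/m².
N₂O: 0.120 × (√356 − √267) = 0.120 × (18.8680 − 16.3401) = 0.120 × 2.5279 = 0.3033 W/m².
CFC-11: Δ = 218 − 2 = 216 ppt = 0.216 ppb; ΔF = 0.26 × 0.216 = 0.0562 W/m².
SF₆: ΔF = 0.00057 × (17 − 0) = 0.00057 × 17 = 0.0097 W/m².
Total ΔF = 4.2293 + 0.3033 + 0.0562 + 0.0097 = 4.5985 W/m².

ΔF = 4.60 W/m²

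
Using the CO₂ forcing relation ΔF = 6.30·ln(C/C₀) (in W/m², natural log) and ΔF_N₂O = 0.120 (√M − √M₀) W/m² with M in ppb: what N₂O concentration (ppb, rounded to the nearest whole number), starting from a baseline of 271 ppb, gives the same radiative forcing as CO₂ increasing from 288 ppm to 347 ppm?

CO₂ forcing: 6.30 × ln(347/288) = 6.30 × 0.186364 = 1.17409 W/m².
Set 0.120(√M − √271) = 1.17409: √M = 1.17409/0.120 + √271 = 9.7841 + 16.4621 = 26.2462.
M = (26.2462)² = 688.86 ppb.

M ≈ 689 ppb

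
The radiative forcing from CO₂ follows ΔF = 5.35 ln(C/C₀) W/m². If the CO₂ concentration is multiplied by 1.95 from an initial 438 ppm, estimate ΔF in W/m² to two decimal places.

ΔF = 3.57 W/m²

Because the forcing depends only on the ratio C/C₀, the initial concentration does not enter.
ΔF = 5.35 × ln(1.95) = 5.35 × 0.66783 = 3.5729 W/m².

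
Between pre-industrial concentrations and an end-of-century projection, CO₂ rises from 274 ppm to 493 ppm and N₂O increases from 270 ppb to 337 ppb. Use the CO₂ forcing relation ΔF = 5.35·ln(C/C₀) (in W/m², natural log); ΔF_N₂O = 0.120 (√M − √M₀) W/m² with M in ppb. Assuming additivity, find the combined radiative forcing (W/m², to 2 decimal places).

CO₂: 5.35 × ln(493/274) = 5.35 × ln(1.79927) = 5.35 × 0.58738 = 3.1425 W/m².
N₂O: 0.120 × (√337 − √270) = 0.120 × (18.3576 − 16.4317) = 0.120 × 1.9259 = 0.2311 W/m².
Total ΔF = 3.1425 + 0.2311 = 3.3736 W/m².

ΔF = 3.37 W/m²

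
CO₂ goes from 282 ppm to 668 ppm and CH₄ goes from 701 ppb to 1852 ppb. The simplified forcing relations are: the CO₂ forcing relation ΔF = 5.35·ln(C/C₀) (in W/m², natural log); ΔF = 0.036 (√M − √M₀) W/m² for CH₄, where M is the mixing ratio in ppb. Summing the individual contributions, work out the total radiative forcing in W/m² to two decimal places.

ΔF = 5.21 W/m²

CO₂: 5.35 × ln(668/282) = 5.35 × ln(2.36879) = 5.35 × 0.86238 = 4.6137 W/m².
CH₄: 0.036 × (√1852 − √701) = 0.036 × (43.0349 − 26.4764) = 0.036 × 16.5585 = 0.5961 W/m².
Total ΔF = 4.6137 + 0.5961 = 5.2098 W/m².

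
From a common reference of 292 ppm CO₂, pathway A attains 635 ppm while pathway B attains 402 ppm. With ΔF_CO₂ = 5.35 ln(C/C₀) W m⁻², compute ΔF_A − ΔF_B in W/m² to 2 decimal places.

ΔF_A = 5.35 ln(635/292) = 5.35 × 0.77687 = 4.1563 W/m².
ΔF_B = 5.35 ln(402/292) = 5.35 × 0.31970 = 1.7104 W/m².
Difference: 4.1563 − 1.7104 = 2.4459 W/m².
(Equivalently, ΔF_A − ΔF_B = 5.35 ln(635/402) = 5.35 × 0.45717 = 2.4459 W/m².)

ΔF_A − ΔF_B = 2.45 W/m²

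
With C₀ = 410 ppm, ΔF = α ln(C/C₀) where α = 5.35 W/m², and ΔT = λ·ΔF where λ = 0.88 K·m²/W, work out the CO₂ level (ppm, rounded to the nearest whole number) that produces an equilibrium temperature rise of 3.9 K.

Required forcing: ΔF = ΔT/λ = 3.9/0.88 = 4.4318 W/m².
Then ln(C/410) = ΔF/5.35 = 4.4318/5.35 = 0.82837.
So C = 410 × e^0.82837 = 410 × 2.28958 = 938.73 ppm.

C ≈ 939 ppm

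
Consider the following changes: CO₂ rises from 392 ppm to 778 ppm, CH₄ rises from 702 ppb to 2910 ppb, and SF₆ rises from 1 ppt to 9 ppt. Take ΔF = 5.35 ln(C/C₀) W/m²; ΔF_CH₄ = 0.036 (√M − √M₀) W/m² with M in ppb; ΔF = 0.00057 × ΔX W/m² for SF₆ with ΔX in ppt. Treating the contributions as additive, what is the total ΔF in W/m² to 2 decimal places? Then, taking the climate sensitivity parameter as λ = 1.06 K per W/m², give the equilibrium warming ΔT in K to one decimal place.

CO₂: 5.35 × ln(778/392) = 5.35 × ln(1.98469) = 5.35 × 0.68546 = 3.6672 W/m².
CH₄: 0.036 × (√2910 − √702) = 0.036 × (53.9444 − 26.4953) = 0.036 × 27.4491 = 0.9882 W/m².
SF₆: ΔF = 0.00057 × (9 − 1) = 0.00057 × 8 = 0.0046 W/m².
Total ΔF = 3.6672 + 0.9882 + 0.0046 = 4.6600 W/m².
ΔT = λ ΔF = 1.06 × 4.66 = 4.9396 K.

ΔF = 4.66 W/m²; ΔT = 4.9 K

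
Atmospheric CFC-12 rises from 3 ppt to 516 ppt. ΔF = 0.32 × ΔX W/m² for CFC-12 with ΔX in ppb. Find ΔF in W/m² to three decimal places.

ΔF = 0.164 W/m²

CFC-12: Δ = 516 − 3 = 513 ppt = 0.513 ppb; ΔF = 0.32 × 0.513 = 0.1642 W/m².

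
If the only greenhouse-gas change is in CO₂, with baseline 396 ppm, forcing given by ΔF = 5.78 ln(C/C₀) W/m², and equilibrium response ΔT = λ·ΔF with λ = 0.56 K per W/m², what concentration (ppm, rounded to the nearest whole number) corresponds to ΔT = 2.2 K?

C ≈ 781 ppm

Required forcing: ΔF = ΔT/λ = 2.2/0.56 = 3.9286 W/m².
Then ln(C/396) = ΔF/5.78 = 3.9286/5.78 = 0.67969.
So C = 396 × e^0.67969 = 396 × 1.97327 = 781.41 ppm.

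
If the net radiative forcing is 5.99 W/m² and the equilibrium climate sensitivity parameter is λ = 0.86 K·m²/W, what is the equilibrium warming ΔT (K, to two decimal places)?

ΔT = 5.15 K

ΔT = λ ΔF = 0.86 × 5.99 = 5.1514 K.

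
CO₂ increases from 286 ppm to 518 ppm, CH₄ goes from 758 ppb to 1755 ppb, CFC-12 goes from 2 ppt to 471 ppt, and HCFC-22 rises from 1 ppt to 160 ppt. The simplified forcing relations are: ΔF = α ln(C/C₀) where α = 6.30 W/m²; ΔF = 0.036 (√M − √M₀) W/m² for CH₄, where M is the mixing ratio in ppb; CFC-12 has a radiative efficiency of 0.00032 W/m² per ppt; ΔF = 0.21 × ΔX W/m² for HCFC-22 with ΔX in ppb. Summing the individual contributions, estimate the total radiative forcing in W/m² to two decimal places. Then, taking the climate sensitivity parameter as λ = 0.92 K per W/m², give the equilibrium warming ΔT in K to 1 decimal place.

ΔF = 4.44 W/m²; ΔT = 4.1 K

CO₂: 6.30 × ln(518/286) = 6.30 × ln(1.81119) = 6.30 × 0.59398 = 3.7421 W/m².
CH₄: 0.036 × (√1755 − √758) = 0.036 × (41.8927 − 27.5318) = 0.036 × 14.3609 = 0.5170 W/m².
CFC-12: ΔF = 0.00032 × (471 − 2) = 0.00032 × 469 = 0.1501 W/m².
HCFC-22: Δ = 160 − 1 = 159 ppt = 0.159 ppb; ΔF = 0.21 × 0.159 = 0.0334 W/m².
Total ΔF = 3.7421 + 0.5170 + 0.1501 + 0.0334 = 4.4426 W/m².
ΔT = λ ΔF = 0.92 × 4.44 = 4.0848 K.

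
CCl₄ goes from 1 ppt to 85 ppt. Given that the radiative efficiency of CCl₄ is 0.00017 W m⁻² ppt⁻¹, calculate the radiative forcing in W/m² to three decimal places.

CCl₄: ΔF = 0.00017 × (85 − 1) = 0.00017 × 84 = 0.0143 W/m².

ΔF = 0.014 W/m²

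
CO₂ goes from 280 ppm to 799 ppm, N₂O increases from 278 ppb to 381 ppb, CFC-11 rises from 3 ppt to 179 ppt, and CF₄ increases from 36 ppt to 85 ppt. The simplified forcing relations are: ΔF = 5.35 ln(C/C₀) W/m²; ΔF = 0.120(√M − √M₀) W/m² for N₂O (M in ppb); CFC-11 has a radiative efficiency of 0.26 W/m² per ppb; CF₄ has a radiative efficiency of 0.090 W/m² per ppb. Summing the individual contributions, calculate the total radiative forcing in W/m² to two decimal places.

CO₂: 5.35 × ln(799/280) = 5.35 × ln(2.85357) = 5.35 × 1.04857 = 5.6098 W/m².
N₂O: 0.120 × (√381 − √278) = 0.120 × (19.5192 − 16.6733) = 0.120 × 2.8459 = 0.3415 W/m².
CFC-11: Δ = 179 − 3 = 176 ppt = 0.176 ppb; ΔF = 0.26 × 0.176 = 0.0458 W/m².
CF₄: Δ = 85 − 36 = 49 ppt = 0.049 ppb; ΔF = 0.090 × 0.049 = 0.0044 W/m².
Total ΔF = 5.6098 + 0.3415 + 0.0458 + 0.0044 = 6.0015 W/m².

ΔF = 6.00 W/m²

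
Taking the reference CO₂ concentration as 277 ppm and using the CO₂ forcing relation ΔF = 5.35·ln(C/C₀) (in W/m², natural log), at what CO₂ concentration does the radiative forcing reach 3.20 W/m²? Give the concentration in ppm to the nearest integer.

Set 5.35 ln(C/277) = 3.20, so ln(C/277) = 3.20/5.35 = 0.59813.
Then C/277 = e^0.59813 = 1.81871, giving C = 277 × 1.81871 = 503.78 ppm.

C ≈ 504 ppm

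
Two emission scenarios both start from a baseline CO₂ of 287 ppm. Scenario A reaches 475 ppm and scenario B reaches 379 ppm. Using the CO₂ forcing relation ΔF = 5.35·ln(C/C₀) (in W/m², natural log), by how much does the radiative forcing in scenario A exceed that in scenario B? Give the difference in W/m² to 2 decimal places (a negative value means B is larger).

ΔF_A − ΔF_B = 1.21 W/m²

ΔF_A = 5.35 ln(475/287) = 5.35 × 0.50383 = 2.6955 W/m².
ΔF_B = 5.35 ln(379/287) = 5.35 × 0.27805 = 1.4876 W/m².
Difference: 2.6955 − 1.4876 = 1.2079 W/m².
(Equivalently, ΔF_A − ΔF_B = 5.35 ln(475/379) = 5.35 × 0.22578 = 1.2079 W/m².)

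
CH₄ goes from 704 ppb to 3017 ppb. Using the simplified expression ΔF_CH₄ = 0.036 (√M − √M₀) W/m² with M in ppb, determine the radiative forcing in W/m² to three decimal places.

CH₄: 0.036 × (√3017 − √704) = 0.036 × (54.9272 − 26.5330) = 0.036 × 28.3942 = 1.0222 W/m².

ΔF = 1.022 W/m²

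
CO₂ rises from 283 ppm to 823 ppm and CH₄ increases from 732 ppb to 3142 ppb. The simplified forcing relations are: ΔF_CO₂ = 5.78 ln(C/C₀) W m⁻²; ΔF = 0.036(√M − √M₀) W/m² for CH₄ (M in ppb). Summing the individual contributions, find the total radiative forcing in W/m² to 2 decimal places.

ΔF = 7.21 W/m²

CO₂: 5.78 × ln(823/283) = 5.78 × ln(2.90813) = 5.78 × 1.06751 = 6.1702 W/m².
CH₄: 0.036 × (√3142 − √732) = 0.036 × (56.0535 − 27.0555) = 0.036 × 28.9980 = 1.0439 W/m².
Total ΔF = 6.1702 + 1.0439 = 7.2141 W/m².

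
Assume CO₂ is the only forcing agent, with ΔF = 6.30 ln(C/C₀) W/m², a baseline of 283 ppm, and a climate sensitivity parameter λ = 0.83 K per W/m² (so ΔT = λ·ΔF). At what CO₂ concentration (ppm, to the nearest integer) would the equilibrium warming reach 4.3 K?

C ≈ 644 ppm

Required forcing: ΔF = ΔT/λ = 4.3/0.83 = 5.1807 W/m².
Then ln(C/283) = ΔF/6.30 = 5.1807/6.30 = 0.82233.
So C = 283 × e^0.82233 = 283 × 2.27580 = 644.05 ppm.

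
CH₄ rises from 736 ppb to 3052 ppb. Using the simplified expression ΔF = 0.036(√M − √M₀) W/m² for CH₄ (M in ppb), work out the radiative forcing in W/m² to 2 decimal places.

CH₄: 0.036 × (√3052 − √736) = 0.036 × (55.2449 − 27.1293) = 0.036 × 28.1156 = 1.0122 W/m².

ΔF = 1.01 W/m²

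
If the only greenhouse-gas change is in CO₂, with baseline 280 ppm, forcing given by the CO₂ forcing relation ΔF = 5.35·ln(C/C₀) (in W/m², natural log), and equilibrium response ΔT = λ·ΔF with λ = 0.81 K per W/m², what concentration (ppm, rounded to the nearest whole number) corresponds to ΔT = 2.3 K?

C ≈ 476 ppm

Required forcing: ΔF = ΔT/λ = 2.3/0.81 = 2.8395 W/m².
Then ln(C/280) = ΔF/5.35 = 2.8395/5.35 = 0.53075.
So C = 280 × e^0.53075 = 280 × 1.70021 = 476.06 ppm.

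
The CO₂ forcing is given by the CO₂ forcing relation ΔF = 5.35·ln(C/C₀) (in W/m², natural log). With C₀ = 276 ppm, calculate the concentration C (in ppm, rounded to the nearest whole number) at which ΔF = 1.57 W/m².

C ≈ 370 ppm

Set 5.35 ln(C/276) = 1.57, so ln(C/276) = 1.57/5.35 = 0.29346.
Then C/276 = e^0.29346 = 1.34106, giving C = 276 × 1.34106 = 370.13 ppm.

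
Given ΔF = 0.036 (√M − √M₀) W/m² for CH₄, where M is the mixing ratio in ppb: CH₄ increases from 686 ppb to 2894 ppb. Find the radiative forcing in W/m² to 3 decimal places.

CH₄: 0.036 × (√2894 − √686) = 0.036 × (53.7959 − 26.1916) = 0.036 × 27.6043 = 0.9938 W/m².

ΔF = 0.994 W/m²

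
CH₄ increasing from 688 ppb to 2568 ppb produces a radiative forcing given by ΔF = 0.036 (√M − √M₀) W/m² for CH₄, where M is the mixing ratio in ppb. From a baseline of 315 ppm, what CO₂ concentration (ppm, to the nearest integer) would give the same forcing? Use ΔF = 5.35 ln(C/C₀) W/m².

CH₄ forcing: 0.036 × (√2568 − √688) = 0.036 × (50.6754 − 26.2298) = 0.036 × 24.4456 = 0.88004 W/m².
Set 5.35 ln(C/315) = 0.88004: ln(C/315) = 0.88004/5.35 = 0.16449, so C = 315 × e^0.16449 = 315 × 1.17879 = 371.32 ppm.

C ≈ 371 ppm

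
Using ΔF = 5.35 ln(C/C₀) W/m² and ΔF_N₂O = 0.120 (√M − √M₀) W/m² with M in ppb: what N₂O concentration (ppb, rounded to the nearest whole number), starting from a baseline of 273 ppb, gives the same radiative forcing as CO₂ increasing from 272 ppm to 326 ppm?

M ≈ 605 ppb

CO₂ forcing: 5.35 × ln(326/272) = 5.35 × 0.181095 = 0.96886 W/m².
Set 0.120(√M − √273) = 0.96886: √M = 0.96886/0.120 + √273 = 8.0738 + 16.5227 = 24.5965.
M = (24.5965)² = 604.99 ppb.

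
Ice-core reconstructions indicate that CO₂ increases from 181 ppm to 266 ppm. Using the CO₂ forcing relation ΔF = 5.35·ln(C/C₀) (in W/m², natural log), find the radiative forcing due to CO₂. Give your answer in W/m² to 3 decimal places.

ΔF = 2.060 W/m²

CO₂: 5.35 × ln(266/181) = 5.35 × ln(1.46961) = 5.35 × 0.38500 = 2.0598 W/m².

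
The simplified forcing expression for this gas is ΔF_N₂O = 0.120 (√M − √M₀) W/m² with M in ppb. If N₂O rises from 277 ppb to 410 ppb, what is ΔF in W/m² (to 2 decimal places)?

ΔF = 0.43 W/m²

N₂O: 0.120 × (√410 − √277) = 0.120 × (20.2485 − 16.6433) = 0.120 × 3.6052 = 0.4326 W/m².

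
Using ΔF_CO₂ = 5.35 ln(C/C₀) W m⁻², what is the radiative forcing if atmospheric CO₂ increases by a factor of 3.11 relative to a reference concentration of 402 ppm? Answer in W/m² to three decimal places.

Because the forcing depends only on the ratio C/C₀, the initial concentration does not enter.
ΔF = 5.35 × ln(3.11) = 5.35 × 1.13462 = 6.0702 W/m².

ΔF = 6.070 W/m²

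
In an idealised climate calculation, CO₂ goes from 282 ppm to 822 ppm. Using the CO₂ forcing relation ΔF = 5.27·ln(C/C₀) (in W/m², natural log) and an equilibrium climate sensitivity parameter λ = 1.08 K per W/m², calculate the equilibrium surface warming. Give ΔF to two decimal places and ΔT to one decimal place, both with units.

ΔF = 5.64 W/m²; ΔT = 6.1 K

CO₂: 5.27 × ln(822/282) = 5.27 × ln(2.91489) = 5.27 × 1.06983 = 5.6380 W/m².
ΔT = λ ΔF = 1.08 × 5.64 = 6.0912 K.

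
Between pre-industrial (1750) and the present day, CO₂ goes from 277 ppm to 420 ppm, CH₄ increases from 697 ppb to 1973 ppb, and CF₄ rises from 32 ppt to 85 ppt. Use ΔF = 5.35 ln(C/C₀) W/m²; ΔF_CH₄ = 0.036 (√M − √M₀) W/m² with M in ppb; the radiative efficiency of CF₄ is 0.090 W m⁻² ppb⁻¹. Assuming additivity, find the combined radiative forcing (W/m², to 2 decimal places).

ΔF = 2.88 W/m²

CO₂: 5.35 × ln(420/277) = 5.35 × ln(1.51625) = 5.35 × 0.41624 = 2.2269 W/m².
CH₄: 0.036 × (√1973 − √697) = 0.036 × (44.4185 − 26.4008) = 0.036 × 18.0177 = 0.6486 W/m².
CF₄: Δ = 85 − 32 = 53 ppt = 0.053 ppb; ΔF = 0.090 × 0.053 = 0.0048 W/m².
Total ΔF = 2.2269 + 0.6486 + 0.0048 = 2.8803 W/m².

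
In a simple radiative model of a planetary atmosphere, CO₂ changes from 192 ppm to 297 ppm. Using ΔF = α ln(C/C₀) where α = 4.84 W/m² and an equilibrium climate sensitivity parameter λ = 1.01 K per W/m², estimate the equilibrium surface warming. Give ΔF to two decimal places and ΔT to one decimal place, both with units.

CO₂: 4.84 × ln(297/192) = 4.84 × ln(1.54688) = 4.84 × 0.43624 = 2.1114 W/m².
ΔT = λ ΔF = 1.01 × 2.11 = 2.1311 K.

ΔF = 2.11 W/m²; ΔT = 2.1 K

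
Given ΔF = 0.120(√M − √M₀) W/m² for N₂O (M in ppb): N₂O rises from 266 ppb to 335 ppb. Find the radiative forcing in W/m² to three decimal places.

ΔF = 0.239 W/m²

N₂O: 0.120 × (√335 − √266) = 0.120 × (18.3030 − 16.3095) = 0.120 × 1.9935 = 0.2392 W/m².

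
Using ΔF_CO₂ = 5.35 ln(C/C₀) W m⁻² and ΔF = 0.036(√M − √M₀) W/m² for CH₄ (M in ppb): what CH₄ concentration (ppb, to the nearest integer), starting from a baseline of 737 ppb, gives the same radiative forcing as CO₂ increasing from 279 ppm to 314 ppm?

M ≈ 1999 ppb

CO₂ forcing: 5.35 × ln(314/279) = 5.35 × 0.118181 = 0.63227 W/m².
Set 0.036(√M − √737) = 0.63227: √M = 0.63227/0.036 + √737 = 17.5631 + 27.1477 = 44.7108.
M = (44.7108)² = 1999.06 ppb.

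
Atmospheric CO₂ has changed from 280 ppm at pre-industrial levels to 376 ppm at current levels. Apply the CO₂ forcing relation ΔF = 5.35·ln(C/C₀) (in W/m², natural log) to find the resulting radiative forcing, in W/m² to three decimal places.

CO₂: 5.35 × ln(376/280) = 5.35 × ln(1.34286) = 5.35 × 0.29480 = 1.5772 W/m².

ΔF = 1.577 W/m²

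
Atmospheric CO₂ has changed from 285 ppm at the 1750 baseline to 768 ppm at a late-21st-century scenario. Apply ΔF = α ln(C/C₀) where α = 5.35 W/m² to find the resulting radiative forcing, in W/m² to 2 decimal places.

CO₂: 5.35 × ln(768/285) = 5.35 × ln(2.69474) = 5.35 × 0.99130 = 5.3035 W/m².

ΔF = 5.30 W/m²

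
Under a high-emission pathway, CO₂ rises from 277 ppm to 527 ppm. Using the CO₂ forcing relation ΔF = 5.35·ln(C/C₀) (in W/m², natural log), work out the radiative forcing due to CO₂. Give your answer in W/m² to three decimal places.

ΔF = 3.441 W/m²

CO₂: 5.35 × ln(527/277) = 5.35 × ln(1.90253) = 5.35 × 0.64318 = 3.4410 W/m².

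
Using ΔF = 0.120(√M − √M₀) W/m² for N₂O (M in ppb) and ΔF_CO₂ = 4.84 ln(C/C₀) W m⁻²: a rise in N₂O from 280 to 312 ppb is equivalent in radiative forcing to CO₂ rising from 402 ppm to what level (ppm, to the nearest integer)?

C ≈ 411 ppm

N₂O forcing: 0.120 × (√312 − √280) = 0.120 × (17.6635 − 16.7332) = 0.120 × 0.9303 = 0.11164 W/m².
Set 4.84 ln(C/402) = 0.11164: ln(C/402) = 0.11164/4.84 = 0.02307, so C = 402 × e^0.02307 = 402 × 1.02334 = 411.38 ppm.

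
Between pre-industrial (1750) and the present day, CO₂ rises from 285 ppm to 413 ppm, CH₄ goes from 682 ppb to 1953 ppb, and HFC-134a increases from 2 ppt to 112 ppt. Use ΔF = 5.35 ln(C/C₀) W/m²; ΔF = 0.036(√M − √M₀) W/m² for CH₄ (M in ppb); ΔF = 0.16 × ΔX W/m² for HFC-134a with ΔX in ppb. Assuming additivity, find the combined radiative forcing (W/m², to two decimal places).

ΔF = 2.65 W/m²

CO₂: 5.35 × ln(413/285) = 5.35 × ln(1.44912) = 5.35 × 0.37096 = 1.9846 W/m².
CH₄: 0.036 × (√1953 − √682) = 0.036 × (44.1928 − 26.1151) = 0.036 × 18.0777 = 0.6508 W/m².
HFC-134a: Δ = 112 − 2 = 110 ppt = 0.110 ppb; ΔF = 0.16 × 0.110 = 0.0176 W/m².
Total ΔF = 1.9846 + 0.6508 + 0.0176 = 2.6530 W/m².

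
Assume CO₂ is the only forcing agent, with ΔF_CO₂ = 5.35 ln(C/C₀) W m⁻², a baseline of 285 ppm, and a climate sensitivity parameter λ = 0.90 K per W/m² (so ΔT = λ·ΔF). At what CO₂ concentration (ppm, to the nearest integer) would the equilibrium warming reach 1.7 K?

C ≈ 406 ppm

Required forcing: ΔF = ΔT/λ = 1.7/0.90 = 1.8889 W/m².
Then ln(C/285) = ΔF/5.35 = 1.8889/5.35 = 0.35307.
So C = 285 × e^0.35307 = 285 × 1.42343 = 405.68 ppm.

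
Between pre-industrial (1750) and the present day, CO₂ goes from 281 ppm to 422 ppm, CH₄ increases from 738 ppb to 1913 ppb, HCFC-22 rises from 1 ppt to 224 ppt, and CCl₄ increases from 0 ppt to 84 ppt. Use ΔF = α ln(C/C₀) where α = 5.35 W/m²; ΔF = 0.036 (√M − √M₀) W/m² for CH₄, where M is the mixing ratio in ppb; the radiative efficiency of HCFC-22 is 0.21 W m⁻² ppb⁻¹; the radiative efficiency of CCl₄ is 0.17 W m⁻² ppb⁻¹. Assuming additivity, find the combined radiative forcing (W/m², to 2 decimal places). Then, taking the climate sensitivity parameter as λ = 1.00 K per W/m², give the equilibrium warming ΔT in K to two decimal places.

ΔF = 2.83 W/m²; ΔT = 2.83 K

CO₂: 5.35 × ln(422/281) = 5.35 × ln(1.50178) = 5.35 × 0.40665 = 2.1756 W/m².
CH₄: 0.036 × (√1913 − √738) = 0.036 × (43.7379 − 27.1662) = 0.036 × 16.5717 = 0.5966 W/m².
HCFC-22: Δ = 224 − 1 = 223 ppt = 0.223 ppb; ΔF = 0.21 × 0.223 = 0.0468 W/m².
CCl₄: Δ = 84 − 0 = 84 ppt = 0.084 ppb; ΔF = 0.17 × 0.084 = 0.0143 W/m².
Total ΔF = 2.1756 + 0.5966 + 0.0468 + 0.0143 = 2.8333 W/m².
ΔT = λ ΔF = 1.00 × 2.83 = 2.8300 K.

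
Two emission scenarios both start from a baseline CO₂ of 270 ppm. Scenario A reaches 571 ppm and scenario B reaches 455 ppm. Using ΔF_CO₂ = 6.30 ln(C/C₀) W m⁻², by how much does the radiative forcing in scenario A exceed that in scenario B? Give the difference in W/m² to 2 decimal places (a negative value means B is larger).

ΔF_A = 6.30 ln(571/270) = 6.30 × 0.74897 = 4.7185 W/m².
ΔF_B = 6.30 ln(455/270) = 6.30 × 0.52188 = 3.2878 W/m².
Difference: 4.7185 − 3.2878 = 1.4307 W/m².

ΔF_A − ΔF_B = 1.43 W/m²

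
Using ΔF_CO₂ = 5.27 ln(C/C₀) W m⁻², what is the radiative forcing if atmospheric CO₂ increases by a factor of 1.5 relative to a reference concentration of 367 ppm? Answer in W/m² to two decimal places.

Because the forcing depends only on the ratio C/C₀, the initial concentration does not enter.
ΔF = 5.27 × ln(1.5) = 5.27 × 0.40547 = 2.1368 W/m².

ΔF = 2.14 W/m²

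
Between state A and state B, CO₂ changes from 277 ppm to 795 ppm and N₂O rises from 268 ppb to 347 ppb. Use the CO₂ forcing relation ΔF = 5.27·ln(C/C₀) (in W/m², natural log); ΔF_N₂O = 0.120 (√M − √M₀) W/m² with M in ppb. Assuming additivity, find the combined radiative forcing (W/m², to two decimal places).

CO₂: 5.27 × ln(795/277) = 5.27 × ln(2.87004) = 5.27 × 1.05433 = 5.5563 W/m².
N₂O: 0.120 × (√347 − √268) = 0.120 × (18.6279 − 16.3707) = 0.120 × 2.2572 = 0.2709 W/m².
Total ΔF = 5.5563 + 0.2709 = 5.8272 W/m².

ΔF = 5.83 W/m²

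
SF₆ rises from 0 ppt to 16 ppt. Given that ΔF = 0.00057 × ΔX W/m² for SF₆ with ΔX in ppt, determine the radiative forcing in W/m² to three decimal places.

SF₆: ΔF = 0.00057 × (16 − 0) = 0.00057 × 16 = 0.0091 W/m².

ΔF = 0.009 W/m²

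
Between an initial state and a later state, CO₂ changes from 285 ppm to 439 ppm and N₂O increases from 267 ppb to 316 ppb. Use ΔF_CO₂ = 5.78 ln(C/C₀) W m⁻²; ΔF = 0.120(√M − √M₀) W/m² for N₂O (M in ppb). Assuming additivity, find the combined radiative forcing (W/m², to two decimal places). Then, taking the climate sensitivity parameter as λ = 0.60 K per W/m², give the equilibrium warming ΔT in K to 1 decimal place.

ΔF = 2.67 W/m²; ΔT = 1.6 K

CO₂: 5.78 × ln(439/285) = 5.78 × ln(1.54035) = 5.78 × 0.43201 = 2.4970 W/m².
N₂O: 0.120 × (√316 − √267) = 0.120 × (17.7764 − 16.3401) = 0.120 × 1.4363 = 0.1724 W/m².
Total ΔF = 2.4970 + 0.1724 = 2.6694 W/m².
ΔT = λ ΔF = 0.60 × 2.67 = 1.6020 K.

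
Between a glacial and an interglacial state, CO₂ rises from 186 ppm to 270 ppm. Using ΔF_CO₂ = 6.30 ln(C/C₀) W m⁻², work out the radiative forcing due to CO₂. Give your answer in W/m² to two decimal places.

CO₂ absorption bands are partially saturated, so forcing scales with the logarithm of the concentration ratio.
CO₂: 6.30 × ln(270/186) = 6.30 × ln(1.45161) = 6.30 × 0.37267 = 2.3478 W/m².

ΔF = 2.35 W/m²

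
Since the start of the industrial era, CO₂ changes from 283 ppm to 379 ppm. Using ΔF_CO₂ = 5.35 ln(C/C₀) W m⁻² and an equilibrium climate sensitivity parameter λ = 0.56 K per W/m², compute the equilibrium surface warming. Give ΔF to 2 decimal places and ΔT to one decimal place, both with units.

CO₂: 5.35 × ln(379/283) = 5.35 × ln(1.33922) = 5.35 × 0.29209 = 1.5627 W/m².
ΔT = λ ΔF = 0.56 × 1.56 = 0.8736 K.

ΔF = 1.56 W/m²; ΔT = 0.9 K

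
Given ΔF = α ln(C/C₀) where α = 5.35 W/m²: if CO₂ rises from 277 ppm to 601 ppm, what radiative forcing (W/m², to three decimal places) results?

ΔF = 4.144 W/m²

CO₂ absorption bands are partially saturated, so forcing scales with the logarithm of the concentration ratio.
CO₂: 5.35 × ln(601/277) = 5.35 × ln(2.16968) = 5.35 × 0.77458 = 4.1440 W/m².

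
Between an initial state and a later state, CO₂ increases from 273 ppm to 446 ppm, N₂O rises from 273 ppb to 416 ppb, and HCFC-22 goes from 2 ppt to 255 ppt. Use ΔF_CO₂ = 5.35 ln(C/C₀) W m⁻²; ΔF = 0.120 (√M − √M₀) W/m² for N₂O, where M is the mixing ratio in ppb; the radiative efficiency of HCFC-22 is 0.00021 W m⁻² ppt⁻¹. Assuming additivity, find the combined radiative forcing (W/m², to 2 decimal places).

ΔF = 3.14 W/m²

CO₂: 5.35 × ln(446/273) = 5.35 × ln(1.63370) = 5.35 × 0.49085 = 2.6260 W/m².
N₂O: 0.120 × (√416 − √273) = 0.120 × (20.3961 − 16.5227) = 0.120 × 3.8734 = 0.4648 W/m².
HCFC-22: ΔF = 0.00021 × (255 − 2) = 0.00021 × 253 = 0.0531 W/m².
Total ΔF = 2.6260 + 0.4648 + 0.0531 = 3.1439 W/m².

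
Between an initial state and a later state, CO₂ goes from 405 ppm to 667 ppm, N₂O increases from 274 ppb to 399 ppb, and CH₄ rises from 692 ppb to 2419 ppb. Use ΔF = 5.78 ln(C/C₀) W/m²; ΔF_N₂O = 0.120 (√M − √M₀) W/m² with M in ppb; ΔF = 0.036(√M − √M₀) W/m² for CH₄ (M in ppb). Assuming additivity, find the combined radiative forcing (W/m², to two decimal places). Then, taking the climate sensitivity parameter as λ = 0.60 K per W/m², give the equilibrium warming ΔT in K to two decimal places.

ΔF = 4.12 W/m²; ΔT = 2.47 K

CO₂: 5.78 × ln(667/405) = 5.78 × ln(1.64691) = 5.78 × 0.49890 = 2.8836 W/m².
N₂O: 0.120 × (√399 − √274) = 0.120 × (19.9750 − 16.5529) = 0.120 × 3.4221 = 0.4107 W/m².
CH₄: 0.036 × (√2419 − √692) = 0.036 × (49.1833 − 26.3059) = 0.036 × 22.8774 = 0.8236 W/m².
Total ΔF = 2.8836 + 0.4107 + 0.8236 = 4.1179 W/m².
ΔT = λ ΔF = 0.60 × 4.12 = 2.4720 K.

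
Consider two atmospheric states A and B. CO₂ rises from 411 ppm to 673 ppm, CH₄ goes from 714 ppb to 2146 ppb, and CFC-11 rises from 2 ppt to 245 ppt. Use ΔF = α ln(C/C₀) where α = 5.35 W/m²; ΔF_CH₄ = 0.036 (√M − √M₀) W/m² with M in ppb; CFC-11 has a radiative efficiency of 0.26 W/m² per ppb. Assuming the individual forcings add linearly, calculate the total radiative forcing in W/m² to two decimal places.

CO₂: 5.35 × ln(673/411) = 5.35 × ln(1.63747) = 5.35 × 0.49315 = 2.6384 W/m².
CH₄: 0.036 × (√2146 − √714) = 0.036 × (46.3249 − 26.7208) = 0.036 × 19.6041 = 0.7057 W/m².
CFC-11: Δ = 245 − 2 = 243 ppt = 0.243 ppb; ΔF = 0.26 × 0.243 = 0.0632 W/m².
Total ΔF = 2.6384 + 0.7057 + 0.0632 = 3.4073 W/m².

ΔF = 3.41 W/m²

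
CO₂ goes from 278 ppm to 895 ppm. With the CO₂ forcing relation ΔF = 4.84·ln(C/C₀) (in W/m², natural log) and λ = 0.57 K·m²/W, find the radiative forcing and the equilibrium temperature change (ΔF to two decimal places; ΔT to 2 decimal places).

ΔF = 5.66 W/m²; ΔT = 3.23 K

CO₂: 4.84 × ln(895/278) = 4.84 × ln(3.21942) = 4.84 × 1.16920 = 5.6589 W/m².
ΔT = λ ΔF = 0.57 × 5.66 = 3.2262 K.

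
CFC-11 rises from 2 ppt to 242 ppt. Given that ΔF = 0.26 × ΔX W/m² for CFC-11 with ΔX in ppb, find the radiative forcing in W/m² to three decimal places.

ΔF = 0.062 W/m²

CFC-11: Δ = 242 − 2 = 240 ppt = 0.240 ppb; ΔF = 0.26 × 0.240 = 0.0624 W/m².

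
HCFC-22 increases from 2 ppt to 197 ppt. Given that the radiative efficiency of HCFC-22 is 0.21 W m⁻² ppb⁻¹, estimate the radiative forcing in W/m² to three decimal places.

HCFC-22: Δ = 197 − 2 = 195 ppt = 0.195 ppb; ΔF = 0.21 × 0.195 = 0.0410 W/m².

ΔF = 0.041 W/m²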